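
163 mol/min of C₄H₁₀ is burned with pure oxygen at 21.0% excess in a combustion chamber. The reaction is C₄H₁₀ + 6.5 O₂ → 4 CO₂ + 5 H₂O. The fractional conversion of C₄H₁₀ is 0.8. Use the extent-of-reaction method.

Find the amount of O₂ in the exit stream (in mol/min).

Stoichiometric O₂ = 6.5 × 163 = 1060 mol/min; O₂ fed = 1060 × 1.210 = 1282 mol/min.
Fuel reacted = 0.8 × 163 → ξ = 130.4 mol/min.
Outlet (n = n₀ + ν ξ):
  C₄H₁₀: 163 − 1(130.4) = 32.6
  O₂: 1282 − 6.5(130.4) = 434.4
  CO₂: 0 + 4(130.4) = 521.6
  H₂O: 0 + 5(130.4) = 652

434 mol/min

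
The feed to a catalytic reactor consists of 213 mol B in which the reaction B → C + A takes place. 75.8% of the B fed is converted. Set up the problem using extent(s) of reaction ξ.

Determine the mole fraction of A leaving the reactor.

B reacted = 0.758 × 213 = 161.5 mol; ν_B = −1, so ξ = 161.5/1 = 161.5 mol.
Outlet amounts (n = n₀ + ν ξ):
  B: 213 − 1(161.5) = 51.55
  C: 0 + 1(161.5) = 161.5
  A: 0 + 1(161.5) = 161.5
Total out = 374.5 mol; y_A = 161.5 / 374.5 = 0.4312.

0.431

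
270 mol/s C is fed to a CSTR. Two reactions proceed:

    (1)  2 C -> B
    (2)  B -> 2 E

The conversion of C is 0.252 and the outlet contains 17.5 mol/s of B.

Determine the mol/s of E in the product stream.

Conversion of C: C consumed = 2ξ₁ = 0.252 × 270 → ξ₁ = 34.02 mol/s.
B balance: n_B = 0 + 1ξ₁ − 1ξ₂ = 17.5 → ξ₂ = (1·34.02 − 17.5)/1 = 16.52 mol/s.
Outlet amounts (n = n₀ + Σ ν·ξ):
  C: 270 − 2(34.02) = 202
  B: 0 + 1(34.02) − 1(16.52) = 17.5
  E: 0 + 2(16.52) = 33.04

33 mol/s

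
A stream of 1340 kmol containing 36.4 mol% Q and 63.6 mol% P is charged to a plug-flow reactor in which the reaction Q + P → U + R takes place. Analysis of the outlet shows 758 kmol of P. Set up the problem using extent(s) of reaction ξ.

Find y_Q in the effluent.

For P: n = n₀ − 1ξ → 758 = 852.2 − 1ξ, giving ξ = 94.24 kmol.
Outlet amounts (n = n₀ + ν ξ):
  Q: 487.8 − 1(94.24) = 393.5
  P: 852.2 − 1(94.24) = 758
  U: 0 + 1(94.24) = 94.24
  R: 0 + 1(94.24) = 94.24
Total out = 1340 kmol; y_Q = 393.5 / 1340 = 0.2937.

0.294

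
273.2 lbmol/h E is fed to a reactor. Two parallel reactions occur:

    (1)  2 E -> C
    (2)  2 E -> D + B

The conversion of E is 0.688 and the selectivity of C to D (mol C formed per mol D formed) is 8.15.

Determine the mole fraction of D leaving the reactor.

0.0542

Conversion of E: E consumed = 0.688 × 273.2 = 188 lbmol/h = 2ξ₁ + 2ξ₂.
Selectivity: 1ξ₁ / (1ξ₂) = 8.15 → ξ₁ = 8.15 ξ₂.
Substitute: (2·8.15 + 2) ξ₂ = 188 → ξ₂ = 10.27 lbmol/h, ξ₁ = 83.71 lbmol/h.
Outlet amounts (n = n₀ + Σ ν·ξ):
  E: 273.2 − 2(83.71) − 2(10.27) = 85.24
  C: 0 + 1(83.71) = 83.71
  D: 0 + 1(10.27) = 10.27
  B: 0 + 1(10.27) = 10.27
Total out = 189.5 lbmol/h; y_D = 10.27 / 189.5 = 0.0542.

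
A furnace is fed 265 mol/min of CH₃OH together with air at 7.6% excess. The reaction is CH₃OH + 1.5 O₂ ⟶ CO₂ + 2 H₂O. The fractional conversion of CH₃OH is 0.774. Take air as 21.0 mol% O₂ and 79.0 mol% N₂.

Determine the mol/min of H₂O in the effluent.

410 mol/min

Stoichiometric O₂ = 1.5 × 265 = 397.5 mol/min; O₂ fed = 397.5 × 1.076 = 427.7 mol/min.
N₂ fed = 427.7 × 79/21 = 1609 mol/min.
Fuel reacted = 0.774 × 265 → ξ = 205.1 mol/min.
Outlet (n = n₀ + ν ξ):
  CH₃OH: 265 − 1(205.1) = 59.89
  O₂: 427.7 − 1.5(205.1) = 120
  N₂: 1609 (inert)
  CO₂: 0 + 1(205.1) = 205.1
  H₂O: 0 + 2(205.1) = 410.2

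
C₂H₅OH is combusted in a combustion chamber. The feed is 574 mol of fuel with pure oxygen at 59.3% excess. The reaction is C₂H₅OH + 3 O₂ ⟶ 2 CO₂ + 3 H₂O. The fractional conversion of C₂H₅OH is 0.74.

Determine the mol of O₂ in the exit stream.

Stoichiometric O₂ = 3 × 574 = 1722 mol; O₂ fed = 1722 × 1.593 = 2743 mol.
Fuel reacted = 0.74 × 574 → ξ = 424.8 mol.
Outlet (n = n₀ + ν ξ):
  C₂H₅OH: 574 − 1(424.8) = 149.2
  O₂: 2743 − 3(424.8) = 1469
  CO₂: 0 + 2(424.8) = 849.5
  H₂O: 0 + 3(424.8) = 1274

1470 mol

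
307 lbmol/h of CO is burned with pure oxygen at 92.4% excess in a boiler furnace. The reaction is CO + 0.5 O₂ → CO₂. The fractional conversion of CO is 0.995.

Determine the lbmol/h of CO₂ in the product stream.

Stoichiometric O₂ = 0.5 × 307 = 153.5 lbmol/h; O₂ fed = 153.5 × 1.924 = 295.3 lbmol/h.
Fuel reacted = 0.995 × 307 → ξ = 305.5 lbmol/h.
Outlet (n = n₀ + ν ξ):
  CO: 307 − 1(305.5) = 1.535
  O₂: 295.3 − 0.5(305.5) = 142.6
  CO₂: 0 + 1(305.5) = 305.5

305 lbmol/h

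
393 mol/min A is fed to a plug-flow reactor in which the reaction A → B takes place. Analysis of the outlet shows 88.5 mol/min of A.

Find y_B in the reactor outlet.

For A: n = n₀ − 1ξ → 88.5 = 393 − 1ξ, giving ξ = 304.5 mol/min.
Outlet amounts (n = n₀ + ν ξ):
  A: 393 − 1(304.5) = 88.5
  B: 0 + 1(304.5) = 304.5
Total out = 393 mol/min; y_B = 304.5 / 393 = 0.7748.

0.775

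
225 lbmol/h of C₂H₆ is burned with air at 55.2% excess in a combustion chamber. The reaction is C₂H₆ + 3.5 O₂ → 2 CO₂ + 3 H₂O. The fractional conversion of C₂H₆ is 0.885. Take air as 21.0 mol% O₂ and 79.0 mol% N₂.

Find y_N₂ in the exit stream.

Stoichiometric O₂ = 3.5 × 225 = 787.5 lbmol/h; O₂ fed = 787.5 × 1.552 = 1222 lbmol/h.
N₂ fed = 1222 × 79/21 = 4598 lbmol/h.
Fuel reacted = 0.885 × 225 → ξ = 199.1 lbmol/h.
Outlet (n = n₀ + ν ξ):
  C₂H₆: 225 − 1(199.1) = 25.88
  O₂: 1222 − 3.5(199.1) = 525.3
  N₂: 4598 (inert)
  CO₂: 0 + 2(199.1) = 398.2
  H₂O: 0 + 3(199.1) = 597.4
Total out = 6145 lbmol/h; y_N₂ = 4598 / 6145 = 0.7483.

0.748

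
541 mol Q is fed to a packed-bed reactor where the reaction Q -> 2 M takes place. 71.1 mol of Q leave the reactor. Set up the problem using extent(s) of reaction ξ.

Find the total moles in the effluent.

For Q: n = n₀ − 1ξ → 71.1 = 541 − 1ξ, giving ξ = 469.9 mol.
Outlet amounts (n = n₀ + ν ξ):
  Q: 541 − 1(469.9) = 71.1
  M: 0 + 2(469.9) = 939.8
Total out = 71.1 + 939.8 = 1011 mol.

1010 mol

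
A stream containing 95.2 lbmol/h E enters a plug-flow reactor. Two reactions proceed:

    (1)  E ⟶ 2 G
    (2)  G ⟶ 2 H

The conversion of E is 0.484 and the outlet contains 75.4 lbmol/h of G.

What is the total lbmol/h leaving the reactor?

Conversion of E: E consumed = 1ξ₁ = 0.484 × 95.2 → ξ₁ = 46.08 lbmol/h.
G balance: n_G = 0 + 2ξ₁ − 1ξ₂ = 75.4 → ξ₂ = (2·46.08 − 75.4)/1 = 16.75 lbmol/h.
Outlet amounts (n = n₀ + Σ ν·ξ):
  E: 95.2 − 1(46.08) = 49.12
  G: 0 + 2(46.08) − 1(16.75) = 75.4
  H: 0 + 2(16.75) = 33.51
Total out = 49.12 + 75.4 + 33.51 = 158 lbmol/h.

158 lbmol/h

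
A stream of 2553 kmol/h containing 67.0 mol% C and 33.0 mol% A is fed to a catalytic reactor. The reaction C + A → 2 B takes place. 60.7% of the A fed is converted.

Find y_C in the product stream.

0.47

A reacted = 0.607 × 842.5 = 511.4 kmol/h; ν_A = −1, so ξ = 511.4/1 = 511.4 kmol/h.
Outlet amounts (n = n₀ + ν ξ):
  C: 1711 − 1(511.4) = 1199
  A: 842.5 − 1(511.4) = 331.1
  B: 0 + 2(511.4) = 1023
Total out = 2553 kmol/h; y_C = 1199 / 2553 = 0.4697.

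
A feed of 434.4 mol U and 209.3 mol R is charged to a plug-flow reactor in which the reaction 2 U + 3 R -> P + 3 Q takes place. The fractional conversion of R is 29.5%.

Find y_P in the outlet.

R reacted = 0.295 × 209.3 = 61.74 mol; ν_R = −3, so ξ = 61.74/3 = 20.58 mol.
Outlet amounts (n = n₀ + ν ξ):
  U: 434.4 − 2(20.58) = 393.2
  R: 209.3 − 3(20.58) = 147.6
  P: 0 + 1(20.58) = 20.58
  Q: 0 + 3(20.58) = 61.74
Total out = 623.1 mol; y_P = 20.58 / 623.1 = 0.03303.

0.033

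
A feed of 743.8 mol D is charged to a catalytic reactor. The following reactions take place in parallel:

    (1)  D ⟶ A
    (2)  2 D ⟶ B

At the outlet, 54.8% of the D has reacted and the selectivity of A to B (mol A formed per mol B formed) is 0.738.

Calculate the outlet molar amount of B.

Conversion of D: D consumed = 0.548 × 743.8 = 407.6 mol = 1ξ₁ + 2ξ₂.
Selectivity: 1ξ₁ / (1ξ₂) = 0.738 → ξ₁ = 0.738 ξ₂.
Substitute: (1·0.738 + 2) ξ₂ = 407.6 → ξ₂ = 148.9 mol, ξ₁ = 109.9 mol.
Outlet amounts (n = n₀ + Σ ν·ξ):
  D: 743.8 − 1(109.9) − 2(148.9) = 336.2
  A: 0 + 1(109.9) = 109.9
  B: 0 + 1(148.9) = 148.9

149 mol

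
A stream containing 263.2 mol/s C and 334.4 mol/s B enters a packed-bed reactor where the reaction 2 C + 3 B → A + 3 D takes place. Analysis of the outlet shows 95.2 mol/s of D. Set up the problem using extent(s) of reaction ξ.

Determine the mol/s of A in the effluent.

For D: n = n₀ + 3ξ → 95.2 = 0 + 3ξ, giving ξ = 31.73 mol/s.
Outlet amounts (n = n₀ + ν ξ):
  C: 263.2 − 2(31.73) = 199.7
  B: 334.4 − 3(31.73) = 239.2
  A: 0 + 1(31.73) = 31.73
  D: 0 + 3(31.73) = 95.2

31.7 mol/s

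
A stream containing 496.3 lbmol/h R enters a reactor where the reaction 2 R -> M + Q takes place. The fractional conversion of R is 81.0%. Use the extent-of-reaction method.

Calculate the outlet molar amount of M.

201 lbmol/h

R reacted = 0.81 × 496.3 = 402 lbmol/h; ν_R = −2, so ξ = 402/2 = 201 lbmol/h.
Outlet amounts (n = n₀ + ν ξ):
  R: 496.3 − 2(201) = 94.3
  M: 0 + 1(201) = 201
  Q: 0 + 1(201) = 201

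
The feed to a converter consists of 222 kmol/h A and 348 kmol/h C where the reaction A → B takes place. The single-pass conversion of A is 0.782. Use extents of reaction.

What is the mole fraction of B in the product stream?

A reacted = 0.782 × 222 = 173.6 kmol/h; ν_A = −1, so ξ = 173.6/1 = 173.6 kmol/h.
Outlet amounts (n = n₀ + ν ξ):
  A: 222 − 1(173.6) = 48.4
  B: 0 + 1(173.6) = 173.6
  C: 348 (inert)
Total out = 570 kmol/h; y_B = 173.6 / 570 = 0.3046.

0.305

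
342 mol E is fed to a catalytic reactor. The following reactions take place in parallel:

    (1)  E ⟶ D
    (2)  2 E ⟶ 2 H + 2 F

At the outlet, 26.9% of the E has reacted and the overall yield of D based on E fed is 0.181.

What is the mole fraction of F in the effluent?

Yield of D: 1ξ₁ / 342 = 0.181 → ξ₁ = 61.9 mol.
Conversion of E: 1ξ₁ + 2ξ₂ = 0.269 × 342 = 92 → ξ₂ = 15.05 mol.
Outlet amounts (n = n₀ + Σ ν·ξ):
  E: 342 − 1(61.9) − 2(15.05) = 250
  D: 0 + 1(61.9) = 61.9
  H: 0 + 2(15.05) = 30.1
  F: 0 + 2(15.05) = 30.1
Total out = 372.1 mol; y_F = 30.1 / 372.1 = 0.08088.

0.0809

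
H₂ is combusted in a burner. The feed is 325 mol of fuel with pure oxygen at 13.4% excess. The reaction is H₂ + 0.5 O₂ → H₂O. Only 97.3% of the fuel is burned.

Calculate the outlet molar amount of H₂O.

Stoichiometric O₂ = 0.5 × 325 = 162.5 mol; O₂ fed = 162.5 × 1.134 = 184.3 mol.
Fuel reacted = 0.973 × 325 → ξ = 316.2 mol.
Outlet (n = n₀ + ν ξ):
  H₂: 325 − 1(316.2) = 8.775
  O₂: 184.3 − 0.5(316.2) = 26.16
  H₂O: 0 + 1(316.2) = 316.2

316 mol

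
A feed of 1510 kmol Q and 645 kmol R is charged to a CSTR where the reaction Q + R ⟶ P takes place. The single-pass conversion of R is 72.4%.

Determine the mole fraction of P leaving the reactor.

0.277

R reacted = 0.724 × 645 = 467 kmol; ν_R = −1, so ξ = 467/1 = 467 kmol.
Outlet amounts (n = n₀ + ν ξ):
  Q: 1510 − 1(467) = 1043
  R: 645 − 1(467) = 178
  P: 0 + 1(467) = 467
Total out = 1688 kmol; y_P = 467 / 1688 = 0.2766.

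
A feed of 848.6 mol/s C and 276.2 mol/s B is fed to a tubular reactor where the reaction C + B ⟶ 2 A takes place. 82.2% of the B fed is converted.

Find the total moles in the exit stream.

1120 mol/s

B reacted = 0.822 × 276.2 = 227 mol/s; ν_B = −1, so ξ = 227/1 = 227 mol/s.
Outlet amounts (n = n₀ + ν ξ):
  C: 848.6 − 1(227) = 621.6
  B: 276.2 − 1(227) = 49.16
  A: 0 + 2(227) = 454.1
Total out = 621.6 + 49.16 + 454.1 = 1125 mol/s.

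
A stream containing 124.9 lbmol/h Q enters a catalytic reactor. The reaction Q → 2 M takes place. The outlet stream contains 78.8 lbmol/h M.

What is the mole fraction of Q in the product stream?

0.52

For M: n = n₀ + 2ξ → 78.8 = 0 + 2ξ, giving ξ = 39.4 lbmol/h.
Outlet amounts (n = n₀ + ν ξ):
  Q: 124.9 − 1(39.4) = 85.5
  M: 0 + 2(39.4) = 78.8
Total out = 164.3 lbmol/h; y_Q = 85.5 / 164.3 = 0.5204.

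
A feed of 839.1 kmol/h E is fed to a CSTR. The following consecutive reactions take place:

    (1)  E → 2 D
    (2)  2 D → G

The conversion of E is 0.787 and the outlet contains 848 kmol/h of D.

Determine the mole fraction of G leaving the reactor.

Conversion of E: E consumed = 1ξ₁ = 0.787 × 839.1 → ξ₁ = 660.4 kmol/h.
D balance: n_D = 0 + 2ξ₁ − 2ξ₂ = 848 → ξ₂ = (2·660.4 − 848)/2 = 236.4 kmol/h.
Outlet amounts (n = n₀ + Σ ν·ξ):
  E: 839.1 − 1(660.4) = 178.7
  D: 0 + 2(660.4) − 2(236.4) = 848
  G: 0 + 1(236.4) = 236.4
Total out = 1263 kmol/h; y_G = 236.4 / 1263 = 0.1871.

0.187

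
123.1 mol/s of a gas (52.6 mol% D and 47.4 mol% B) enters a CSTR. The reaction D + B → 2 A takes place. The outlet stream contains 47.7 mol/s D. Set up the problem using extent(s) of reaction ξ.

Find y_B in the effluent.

For D: n = n₀ − 1ξ → 47.7 = 64.75 − 1ξ, giving ξ = 17.05 mol/s.
Outlet amounts (n = n₀ + ν ξ):
  D: 64.75 − 1(17.05) = 47.7
  B: 58.35 − 1(17.05) = 41.3
  A: 0 + 2(17.05) = 34.1
Total out = 123.1 mol/s; y_B = 41.3 / 123.1 = 0.3355.

0.335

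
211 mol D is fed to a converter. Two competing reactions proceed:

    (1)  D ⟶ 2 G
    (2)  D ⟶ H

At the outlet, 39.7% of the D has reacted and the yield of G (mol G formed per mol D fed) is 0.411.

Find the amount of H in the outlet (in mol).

40.4 mol

Yield of G: 2ξ₁ / 211 = 0.411 → ξ₁ = 43.36 mol.
Conversion of D: 1ξ₁ + 1ξ₂ = 0.397 × 211 = 83.77 → ξ₂ = 40.41 mol.
Outlet amounts (n = n₀ + Σ ν·ξ):
  D: 211 − 1(43.36) − 1(40.41) = 127.2
  G: 0 + 2(43.36) = 86.72
  H: 0 + 1(40.41) = 40.41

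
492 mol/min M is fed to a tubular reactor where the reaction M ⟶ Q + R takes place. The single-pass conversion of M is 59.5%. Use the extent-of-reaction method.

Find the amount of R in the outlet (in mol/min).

293 mol/min

M reacted = 0.595 × 492 = 292.7 mol/min; ν_M = −1, so ξ = 292.7/1 = 292.7 mol/min.
Outlet amounts (n = n₀ + ν ξ):
  M: 492 − 1(292.7) = 199.3
  Q: 0 + 1(292.7) = 292.7
  R: 0 + 1(292.7) = 292.7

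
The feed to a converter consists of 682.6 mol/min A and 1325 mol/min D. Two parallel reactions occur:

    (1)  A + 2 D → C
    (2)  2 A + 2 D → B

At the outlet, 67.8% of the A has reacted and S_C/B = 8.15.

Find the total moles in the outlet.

Conversion of A: A consumed = 0.678 × 682.6 = 462.8 mol/min = 1ξ₁ + 2ξ₂.
Selectivity: 1ξ₁ / (1ξ₂) = 8.15 → ξ₁ = 8.15 ξ₂.
Substitute: (1·8.15 + 2) ξ₂ = 462.8 → ξ₂ = 45.6 mol/min, ξ₁ = 371.6 mol/min.
Outlet amounts (n = n₀ + Σ ν·ξ):
  A: 682.6 − 1(371.6) − 2(45.6) = 219.8
  D: 1325 − 2(371.6) − 2(45.6) = 490.6
  C: 0 + 1(371.6) = 371.6
  B: 0 + 1(45.6) = 45.6
Total out = 219.8 + 490.6 + 371.6 + 45.6 = 1128 mol/min.

1130 mol/min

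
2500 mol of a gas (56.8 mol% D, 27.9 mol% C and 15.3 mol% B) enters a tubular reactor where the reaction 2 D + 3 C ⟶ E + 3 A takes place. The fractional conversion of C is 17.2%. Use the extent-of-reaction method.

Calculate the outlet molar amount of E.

C reacted = 0.172 × 697.5 = 120 mol; ν_C = −3, so ξ = 120/3 = 39.99 mol.
Outlet amounts (n = n₀ + ν ξ):
  D: 1420 − 2(39.99) = 1340
  C: 697.5 − 3(39.99) = 577.5
  E: 0 + 1(39.99) = 39.99
  A: 0 + 3(39.99) = 120
  B: 382.5 (inert)

40 mol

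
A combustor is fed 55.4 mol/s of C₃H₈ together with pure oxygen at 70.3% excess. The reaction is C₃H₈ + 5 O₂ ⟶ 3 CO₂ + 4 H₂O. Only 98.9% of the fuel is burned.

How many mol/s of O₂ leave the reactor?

Stoichiometric O₂ = 5 × 55.4 = 277 mol/s; O₂ fed = 277 × 1.703 = 471.7 mol/s.
Fuel reacted = 0.989 × 55.4 → ξ = 54.79 mol/s.
Outlet (n = n₀ + ν ξ):
  C₃H₈: 55.4 − 1(54.79) = 0.6094
  O₂: 471.7 − 5(54.79) = 197.8
  CO₂: 0 + 3(54.79) = 164.4
  H₂O: 0 + 4(54.79) = 219.2

198 mol/s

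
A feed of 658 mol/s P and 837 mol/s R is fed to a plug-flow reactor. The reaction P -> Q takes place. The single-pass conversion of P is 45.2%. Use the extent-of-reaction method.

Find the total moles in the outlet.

P reacted = 0.452 × 658 = 297.4 mol/s; ν_P = −1, so ξ = 297.4/1 = 297.4 mol/s.
Outlet amounts (n = n₀ + ν ξ):
  P: 658 − 1(297.4) = 360.6
  Q: 0 + 1(297.4) = 297.4
  R: 837 (inert)
Total out = 360.6 + 297.4 + 837 = 1495 mol/s.

1500 mol/s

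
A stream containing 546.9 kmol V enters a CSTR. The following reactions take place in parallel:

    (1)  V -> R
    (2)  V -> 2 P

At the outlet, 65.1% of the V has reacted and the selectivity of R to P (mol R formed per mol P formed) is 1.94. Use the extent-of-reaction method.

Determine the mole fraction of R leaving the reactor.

0.457

Conversion of V: V consumed = 0.651 × 546.9 = 356 kmol = 1ξ₁ + 1ξ₂.
Selectivity: 1ξ₁ / (2ξ₂) = 1.94 → ξ₁ = 3.88 ξ₂.
Substitute: (1·3.88 + 1) ξ₂ = 356 → ξ₂ = 72.96 kmol, ξ₁ = 283.1 kmol.
Outlet amounts (n = n₀ + Σ ν·ξ):
  V: 546.9 − 1(283.1) − 1(72.96) = 190.9
  R: 0 + 1(283.1) = 283.1
  P: 0 + 2(72.96) = 145.9
Total out = 619.9 kmol; y_R = 283.1 / 619.9 = 0.4567.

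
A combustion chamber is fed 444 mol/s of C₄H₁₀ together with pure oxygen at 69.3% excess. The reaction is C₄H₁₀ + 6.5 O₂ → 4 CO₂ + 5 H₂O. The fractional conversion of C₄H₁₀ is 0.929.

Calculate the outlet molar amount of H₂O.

2060 mol/s

Stoichiometric O₂ = 6.5 × 444 = 2886 mol/s; O₂ fed = 2886 × 1.693 = 4886 mol/s.
Fuel reacted = 0.929 × 444 → ξ = 412.5 mol/s.
Outlet (n = n₀ + ν ξ):
  C₄H₁₀: 444 − 1(412.5) = 31.52
  O₂: 4886 − 6.5(412.5) = 2205
  CO₂: 0 + 4(412.5) = 1650
  H₂O: 0 + 5(412.5) = 2062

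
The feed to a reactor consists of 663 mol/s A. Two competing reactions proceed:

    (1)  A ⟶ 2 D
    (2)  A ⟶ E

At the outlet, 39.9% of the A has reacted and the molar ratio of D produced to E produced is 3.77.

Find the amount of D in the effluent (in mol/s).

Conversion of A: A consumed = 0.399 × 663 = 264.5 mol/s = 1ξ₁ + 1ξ₂.
Selectivity: 2ξ₁ / (1ξ₂) = 3.77 → ξ₁ = 1.885 ξ₂.
Substitute: (1·1.885 + 1) ξ₂ = 264.5 → ξ₂ = 91.69 mol/s, ξ₁ = 172.8 mol/s.
Outlet amounts (n = n₀ + Σ ν·ξ):
  A: 663 − 1(172.8) − 1(91.69) = 398.5
  D: 0 + 2(172.8) = 345.7
  E: 0 + 1(91.69) = 91.69

346 mol/s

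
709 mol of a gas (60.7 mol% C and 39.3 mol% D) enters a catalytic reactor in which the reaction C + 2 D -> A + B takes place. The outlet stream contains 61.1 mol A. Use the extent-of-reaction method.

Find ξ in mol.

For A: n = n₀ + 1ξ → 61.1 = 0 + 1ξ, giving ξ = 61.1 mol.
Outlet amounts (n = n₀ + ν ξ):
  C: 430.4 − 1(61.1) = 369.3
  D: 278.6 − 2(61.1) = 156.4
  A: 0 + 1(61.1) = 61.1
  B: 0 + 1(61.1) = 61.1

ξ = 61.1 mol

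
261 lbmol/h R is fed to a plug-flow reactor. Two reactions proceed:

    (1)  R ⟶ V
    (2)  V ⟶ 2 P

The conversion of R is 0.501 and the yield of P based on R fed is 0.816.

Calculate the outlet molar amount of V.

Conversion of R: R consumed = 1ξ₁ = 0.501 × 261 → ξ₁ = 130.8 lbmol/h.
Yield of P: 2ξ₂ / 261 = 0.816 → ξ₂ = 106.5 lbmol/h.
Outlet amounts (n = n₀ + Σ ν·ξ):
  R: 261 − 1(130.8) = 130.2
  V: 0 + 1(130.8) − 1(106.5) = 24.27
  P: 0 + 2(106.5) = 213

24.3 lbmol/h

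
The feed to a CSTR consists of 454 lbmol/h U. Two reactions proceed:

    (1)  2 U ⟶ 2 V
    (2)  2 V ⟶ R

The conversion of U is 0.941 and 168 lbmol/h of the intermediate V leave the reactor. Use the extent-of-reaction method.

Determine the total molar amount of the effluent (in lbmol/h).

324 lbmol/h

Conversion of U: U consumed = 2ξ₁ = 0.941 × 454 → ξ₁ = 213.6 lbmol/h.
V balance: n_V = 0 + 2ξ₁ − 2ξ₂ = 168 → ξ₂ = (2·213.6 − 168)/2 = 129.6 lbmol/h.
Outlet amounts (n = n₀ + Σ ν·ξ):
  U: 454 − 2(213.6) = 26.79
  V: 0 + 2(213.6) − 2(129.6) = 168
  R: 0 + 1(129.6) = 129.6
Total out = 26.79 + 168 + 129.6 = 324.4 lbmol/h.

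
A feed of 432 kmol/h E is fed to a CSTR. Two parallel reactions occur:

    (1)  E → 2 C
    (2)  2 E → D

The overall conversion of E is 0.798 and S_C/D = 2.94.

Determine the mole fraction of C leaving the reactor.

Conversion of E: E consumed = 0.798 × 432 = 344.7 kmol/h = 1ξ₁ + 2ξ₂.
Selectivity: 2ξ₁ / (1ξ₂) = 2.94 → ξ₁ = 1.47 ξ₂.
Substitute: (1·1.47 + 2) ξ₂ = 344.7 → ξ₂ = 99.35 kmol/h, ξ₁ = 146 kmol/h.
Outlet amounts (n = n₀ + Σ ν·ξ):
  E: 432 − 1(146) − 2(99.35) = 87.26
  C: 0 + 2(146) = 292.1
  D: 0 + 1(99.35) = 99.35
Total out = 478.7 kmol/h; y_C = 292.1 / 478.7 = 0.6102.

0.61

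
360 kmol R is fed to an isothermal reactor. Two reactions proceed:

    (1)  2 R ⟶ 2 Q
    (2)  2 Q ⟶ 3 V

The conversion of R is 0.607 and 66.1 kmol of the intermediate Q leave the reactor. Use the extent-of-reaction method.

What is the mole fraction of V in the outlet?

Conversion of R: R consumed = 2ξ₁ = 0.607 × 360 → ξ₁ = 109.3 kmol.
Q balance: n_Q = 0 + 2ξ₁ − 2ξ₂ = 66.1 → ξ₂ = (2·109.3 − 66.1)/2 = 76.21 kmol.
Outlet amounts (n = n₀ + Σ ν·ξ):
  R: 360 − 2(109.3) = 141.5
  Q: 0 + 2(109.3) − 2(76.21) = 66.1
  V: 0 + 3(76.21) = 228.6
Total out = 436.2 kmol; y_V = 228.6 / 436.2 = 0.5241.

0.524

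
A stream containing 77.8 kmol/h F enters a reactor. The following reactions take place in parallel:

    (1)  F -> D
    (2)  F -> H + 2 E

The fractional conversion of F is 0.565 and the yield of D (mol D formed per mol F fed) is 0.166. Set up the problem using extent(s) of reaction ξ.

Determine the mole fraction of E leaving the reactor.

0.444

Yield of D: 1ξ₁ / 77.8 = 0.166 → ξ₁ = 12.91 kmol/h.
Conversion of F: 1ξ₁ + 1ξ₂ = 0.565 × 77.8 = 43.96 → ξ₂ = 31.04 kmol/h.
Outlet amounts (n = n₀ + Σ ν·ξ):
  F: 77.8 − 1(12.91) − 1(31.04) = 33.84
  D: 0 + 1(12.91) = 12.91
  H: 0 + 1(31.04) = 31.04
  E: 0 + 2(31.04) = 62.08
Total out = 139.9 kmol/h; y_E = 62.08 / 139.9 = 0.4438.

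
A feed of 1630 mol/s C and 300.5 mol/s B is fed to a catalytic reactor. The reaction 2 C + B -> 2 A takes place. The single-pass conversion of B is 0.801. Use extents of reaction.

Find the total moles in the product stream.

B reacted = 0.801 × 300.5 = 240.7 mol/s; ν_B = −1, so ξ = 240.7/1 = 240.7 mol/s.
Outlet amounts (n = n₀ + ν ξ):
  C: 1630 − 2(240.7) = 1149
  B: 300.5 − 1(240.7) = 59.8
  A: 0 + 2(240.7) = 481.4
Total out = 1149 + 59.8 + 481.4 = 1690 mol/s.

1690 mol/s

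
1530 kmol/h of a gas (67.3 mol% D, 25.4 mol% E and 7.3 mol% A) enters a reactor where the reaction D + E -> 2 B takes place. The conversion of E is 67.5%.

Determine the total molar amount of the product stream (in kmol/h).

1530 kmol/h

E reacted = 0.675 × 388.6 = 262.3 kmol/h; ν_E = −1, so ξ = 262.3/1 = 262.3 kmol/h.
Outlet amounts (n = n₀ + ν ξ):
  D: 1030 − 1(262.3) = 767.4
  E: 388.6 − 1(262.3) = 126.3
  B: 0 + 2(262.3) = 524.6
  A: 111.7 (inert)
Total out = 767.4 + 126.3 + 524.6 + 111.7 = 1530 kmol/h.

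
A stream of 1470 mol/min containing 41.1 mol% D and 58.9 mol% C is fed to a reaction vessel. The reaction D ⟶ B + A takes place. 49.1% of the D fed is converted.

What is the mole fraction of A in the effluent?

D reacted = 0.491 × 604.2 = 296.6 mol/min; ν_D = −1, so ξ = 296.6/1 = 296.6 mol/min.
Outlet amounts (n = n₀ + ν ξ):
  D: 604.2 − 1(296.6) = 307.5
  B: 0 + 1(296.6) = 296.6
  A: 0 + 1(296.6) = 296.6
  C: 865.8 (inert)
Total out = 1767 mol/min; y_A = 296.6 / 1767 = 0.1679.

0.168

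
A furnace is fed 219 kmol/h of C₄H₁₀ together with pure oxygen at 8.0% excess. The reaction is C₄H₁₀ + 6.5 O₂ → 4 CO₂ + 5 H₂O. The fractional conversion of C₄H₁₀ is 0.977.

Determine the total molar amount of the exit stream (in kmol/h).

Stoichiometric O₂ = 6.5 × 219 = 1424 kmol/h; O₂ fed = 1424 × 1.080 = 1537 kmol/h.
Fuel reacted = 0.977 × 219 → ξ = 214 kmol/h.
Outlet (n = n₀ + ν ξ):
  C₄H₁₀: 219 − 1(214) = 5.037
  O₂: 1537 − 6.5(214) = 146.6
  CO₂: 0 + 4(214) = 855.9
  H₂O: 0 + 5(214) = 1070
Total out = 5.037 + 146.6 + 855.9 + 1070 = 2077 kmol/h.

2080 kmol/h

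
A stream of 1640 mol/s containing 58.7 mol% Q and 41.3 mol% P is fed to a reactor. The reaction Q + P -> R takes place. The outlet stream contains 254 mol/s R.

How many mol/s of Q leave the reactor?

709 mol/s

For R: n = n₀ + 1ξ → 254 = 0 + 1ξ, giving ξ = 254 mol/s.
Outlet amounts (n = n₀ + ν ξ):
  Q: 962.7 − 1(254) = 708.7
  P: 677.3 − 1(254) = 423.3
  R: 0 + 1(254) = 254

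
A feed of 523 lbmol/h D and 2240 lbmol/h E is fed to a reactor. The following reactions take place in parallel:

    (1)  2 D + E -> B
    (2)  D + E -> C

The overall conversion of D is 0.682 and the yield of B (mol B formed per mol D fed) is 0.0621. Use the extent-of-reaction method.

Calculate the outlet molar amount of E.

1920 lbmol/h

Yield of B: 1ξ₁ / 523 = 0.0621 → ξ₁ = 32.48 lbmol/h.
Conversion of D: 2ξ₁ + 1ξ₂ = 0.682 × 523 = 356.7 → ξ₂ = 291.7 lbmol/h.
Outlet amounts (n = n₀ + Σ ν·ξ):
  D: 523 − 2(32.48) − 1(291.7) = 166.3
  E: 2240 − 1(32.48) − 1(291.7) = 1916
  B: 0 + 1(32.48) = 32.48
  C: 0 + 1(291.7) = 291.7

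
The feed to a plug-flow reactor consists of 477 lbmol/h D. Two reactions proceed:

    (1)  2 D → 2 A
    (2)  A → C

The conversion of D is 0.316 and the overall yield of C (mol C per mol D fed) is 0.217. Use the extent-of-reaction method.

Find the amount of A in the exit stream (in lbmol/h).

47.2 lbmol/h

Conversion of D: D consumed = 2ξ₁ = 0.316 × 477 → ξ₁ = 75.37 lbmol/h.
Yield of C: 1ξ₂ / 477 = 0.217 → ξ₂ = 103.5 lbmol/h.
Outlet amounts (n = n₀ + Σ ν·ξ):
  D: 477 − 2(75.37) = 326.3
  A: 0 + 2(75.37) − 1(103.5) = 47.22
  C: 0 + 1(103.5) = 103.5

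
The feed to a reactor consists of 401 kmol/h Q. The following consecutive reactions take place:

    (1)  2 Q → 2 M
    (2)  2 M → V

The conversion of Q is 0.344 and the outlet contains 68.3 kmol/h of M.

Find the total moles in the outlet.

366 kmol/h

Conversion of Q: Q consumed = 2ξ₁ = 0.344 × 401 → ξ₁ = 68.97 kmol/h.
M balance: n_M = 0 + 2ξ₁ − 2ξ₂ = 68.3 → ξ₂ = (2·68.97 − 68.3)/2 = 34.82 kmol/h.
Outlet amounts (n = n₀ + Σ ν·ξ):
  Q: 401 − 2(68.97) = 263.1
  M: 0 + 2(68.97) − 2(34.82) = 68.3
  V: 0 + 1(34.82) = 34.82
Total out = 263.1 + 68.3 + 34.82 = 366.2 kmol/h.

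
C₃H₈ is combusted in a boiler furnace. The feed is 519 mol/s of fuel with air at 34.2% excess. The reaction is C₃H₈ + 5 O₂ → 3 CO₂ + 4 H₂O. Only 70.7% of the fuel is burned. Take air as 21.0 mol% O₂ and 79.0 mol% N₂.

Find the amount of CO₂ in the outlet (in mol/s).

1100 mol/s

Stoichiometric O₂ = 5 × 519 = 2595 mol/s; O₂ fed = 2595 × 1.342 = 3482 mol/s.
N₂ fed = 3482 × 79/21 = 13100 mol/s.
Fuel reacted = 0.707 × 519 → ξ = 366.9 mol/s.
Outlet (n = n₀ + ν ξ):
  C₃H₈: 519 − 1(366.9) = 152.1
  O₂: 3482 − 5(366.9) = 1648
  N₂: 13100 (inert)
  CO₂: 0 + 3(366.9) = 1101
  H₂O: 0 + 4(366.9) = 1468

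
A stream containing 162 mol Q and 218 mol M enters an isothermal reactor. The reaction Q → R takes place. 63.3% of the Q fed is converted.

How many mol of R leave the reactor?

103 mol

Q reacted = 0.633 × 162 = 102.5 mol; ν_Q = −1, so ξ = 102.5/1 = 102.5 mol.
Outlet amounts (n = n₀ + ν ξ):
  Q: 162 − 1(102.5) = 59.45
  R: 0 + 1(102.5) = 102.5
  M: 218 (inert)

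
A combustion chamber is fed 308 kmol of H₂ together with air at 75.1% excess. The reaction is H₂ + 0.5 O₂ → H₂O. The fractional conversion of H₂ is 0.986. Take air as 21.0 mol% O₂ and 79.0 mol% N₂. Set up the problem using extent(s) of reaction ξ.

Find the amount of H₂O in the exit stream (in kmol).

304 kmol

Stoichiometric O₂ = 0.5 × 308 = 154 kmol; O₂ fed = 154 × 1.751 = 269.7 kmol.
N₂ fed = 269.7 × 79/21 = 1014 kmol.
Fuel reacted = 0.986 × 308 → ξ = 303.7 kmol.
Outlet (n = n₀ + ν ξ):
  H₂: 308 − 1(303.7) = 4.312
  O₂: 269.7 − 0.5(303.7) = 117.8
  N₂: 1014 (inert)
  H₂O: 0 + 1(303.7) = 303.7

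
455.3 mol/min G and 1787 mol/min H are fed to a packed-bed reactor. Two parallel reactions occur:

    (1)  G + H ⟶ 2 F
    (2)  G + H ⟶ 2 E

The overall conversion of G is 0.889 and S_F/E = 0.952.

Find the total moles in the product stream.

2240 mol/min

Conversion of G: G consumed = 0.889 × 455.3 = 404.8 mol/min = 1ξ₁ + 1ξ₂.
Selectivity: 2ξ₁ / (2ξ₂) = 0.952 → ξ₁ = 0.952 ξ₂.
Substitute: (1·0.952 + 1) ξ₂ = 404.8 → ξ₂ = 207.4 mol/min, ξ₁ = 197.4 mol/min.
Outlet amounts (n = n₀ + Σ ν·ξ):
  G: 455.3 − 1(197.4) − 1(207.4) = 50.54
  H: 1787 − 1(197.4) − 1(207.4) = 1382
  F: 0 + 2(197.4) = 394.8
  E: 0 + 2(207.4) = 414.7
Total out = 50.54 + 1382 + 394.8 + 414.7 = 2242 mol/min.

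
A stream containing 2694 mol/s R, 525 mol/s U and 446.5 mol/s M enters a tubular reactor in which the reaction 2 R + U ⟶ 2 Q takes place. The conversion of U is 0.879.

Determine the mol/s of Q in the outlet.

923 mol/s

U reacted = 0.879 × 525 = 461.5 mol/s; ν_U = −1, so ξ = 461.5/1 = 461.5 mol/s.
Outlet amounts (n = n₀ + ν ξ):
  R: 2694 − 2(461.5) = 1771
  U: 525 − 1(461.5) = 63.52
  Q: 0 + 2(461.5) = 923
  M: 446.5 (inert)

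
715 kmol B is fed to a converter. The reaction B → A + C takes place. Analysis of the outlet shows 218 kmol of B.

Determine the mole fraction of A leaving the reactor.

0.41

For B: n = n₀ − 1ξ → 218 = 715 − 1ξ, giving ξ = 497 kmol.
Outlet amounts (n = n₀ + ν ξ):
  B: 715 − 1(497) = 218
  A: 0 + 1(497) = 497
  C: 0 + 1(497) = 497
Total out = 1212 kmol; y_A = 497 / 1212 = 0.4101.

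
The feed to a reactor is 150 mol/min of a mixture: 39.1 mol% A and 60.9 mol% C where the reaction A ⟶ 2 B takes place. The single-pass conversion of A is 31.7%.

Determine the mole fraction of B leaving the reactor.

0.221

A reacted = 0.317 × 58.65 = 18.59 mol/min; ν_A = −1, so ξ = 18.59/1 = 18.59 mol/min.
Outlet amounts (n = n₀ + ν ξ):
  A: 58.65 − 1(18.59) = 40.06
  B: 0 + 2(18.59) = 37.18
  C: 91.35 (inert)
Total out = 168.6 mol/min; y_B = 37.18 / 168.6 = 0.2206.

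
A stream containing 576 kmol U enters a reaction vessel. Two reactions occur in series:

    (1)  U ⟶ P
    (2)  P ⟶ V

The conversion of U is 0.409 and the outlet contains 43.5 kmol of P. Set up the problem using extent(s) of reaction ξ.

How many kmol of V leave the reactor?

192 kmol

Conversion of U: U consumed = 1ξ₁ = 0.409 × 576 → ξ₁ = 235.6 kmol.
P balance: n_P = 0 + 1ξ₁ − 1ξ₂ = 43.5 → ξ₂ = (1·235.6 − 43.5)/1 = 192.1 kmol.
Outlet amounts (n = n₀ + Σ ν·ξ):
  U: 576 − 1(235.6) = 340.4
  P: 0 + 1(235.6) − 1(192.1) = 43.5
  V: 0 + 1(192.1) = 192.1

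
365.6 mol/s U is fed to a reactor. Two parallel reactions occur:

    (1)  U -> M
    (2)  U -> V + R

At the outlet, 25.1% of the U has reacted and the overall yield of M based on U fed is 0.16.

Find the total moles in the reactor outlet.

399 mol/s

Yield of M: 1ξ₁ / 365.6 = 0.16 → ξ₁ = 58.5 mol/s.
Conversion of U: 1ξ₁ + 1ξ₂ = 0.251 × 365.6 = 91.77 → ξ₂ = 33.27 mol/s.
Outlet amounts (n = n₀ + Σ ν·ξ):
  U: 365.6 − 1(58.5) − 1(33.27) = 273.8
  M: 0 + 1(58.5) = 58.5
  V: 0 + 1(33.27) = 33.27
  R: 0 + 1(33.27) = 33.27
Total out = 273.8 + 58.5 + 33.27 + 33.27 = 398.9 mol/s.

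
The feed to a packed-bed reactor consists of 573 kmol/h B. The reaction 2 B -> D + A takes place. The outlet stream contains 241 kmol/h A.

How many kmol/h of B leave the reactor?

91 kmol/h

For A: n = n₀ + 1ξ → 241 = 0 + 1ξ, giving ξ = 241 kmol/h.
Outlet amounts (n = n₀ + ν ξ):
  B: 573 − 2(241) = 91
  D: 0 + 1(241) = 241
  A: 0 + 1(241) = 241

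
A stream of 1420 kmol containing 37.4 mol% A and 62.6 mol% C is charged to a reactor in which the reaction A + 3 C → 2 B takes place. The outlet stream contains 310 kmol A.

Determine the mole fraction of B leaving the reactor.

For A: n = n₀ − 1ξ → 310 = 531.1 − 1ξ, giving ξ = 221.1 kmol.
Outlet amounts (n = n₀ + ν ξ):
  A: 531.1 − 1(221.1) = 310
  C: 888.9 − 3(221.1) = 225.7
  B: 0 + 2(221.1) = 442.2
Total out = 977.8 kmol; y_B = 442.2 / 977.8 = 0.4522.

0.452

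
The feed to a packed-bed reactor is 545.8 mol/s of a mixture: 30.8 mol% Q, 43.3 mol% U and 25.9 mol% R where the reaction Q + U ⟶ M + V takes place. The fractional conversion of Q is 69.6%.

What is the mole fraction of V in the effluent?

0.214

Q reacted = 0.696 × 168.1 = 117 mol/s; ν_Q = −1, so ξ = 117/1 = 117 mol/s.
Outlet amounts (n = n₀ + ν ξ):
  Q: 168.1 − 1(117) = 51.1
  U: 236.3 − 1(117) = 119.3
  M: 0 + 1(117) = 117
  V: 0 + 1(117) = 117
  R: 141.4 (inert)
Total out = 545.8 mol/s; y_V = 117 / 545.8 = 0.2144.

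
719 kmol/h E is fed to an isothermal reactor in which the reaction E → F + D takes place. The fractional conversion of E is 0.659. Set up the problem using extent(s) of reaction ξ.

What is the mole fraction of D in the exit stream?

E reacted = 0.659 × 719 = 473.8 kmol/h; ν_E = −1, so ξ = 473.8/1 = 473.8 kmol/h.
Outlet amounts (n = n₀ + ν ξ):
  E: 719 − 1(473.8) = 245.2
  F: 0 + 1(473.8) = 473.8
  D: 0 + 1(473.8) = 473.8
Total out = 1193 kmol/h; y_D = 473.8 / 1193 = 0.3972.

0.397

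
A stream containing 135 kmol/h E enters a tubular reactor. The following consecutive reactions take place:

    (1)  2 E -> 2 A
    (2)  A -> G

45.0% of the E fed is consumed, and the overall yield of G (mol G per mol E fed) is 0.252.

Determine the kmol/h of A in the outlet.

Conversion of E: E consumed = 2ξ₁ = 0.45 × 135 → ξ₁ = 30.38 kmol/h.
Yield of G: 1ξ₂ / 135 = 0.252 → ξ₂ = 34.02 kmol/h.
Outlet amounts (n = n₀ + Σ ν·ξ):
  E: 135 − 2(30.38) = 74.25
  A: 0 + 2(30.38) − 1(34.02) = 26.73
  G: 0 + 1(34.02) = 34.02

26.7 kmol/h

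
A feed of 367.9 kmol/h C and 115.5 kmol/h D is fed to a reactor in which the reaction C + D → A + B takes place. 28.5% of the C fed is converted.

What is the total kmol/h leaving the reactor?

483 kmol/h

C reacted = 0.285 × 367.9 = 104.9 kmol/h; ν_C = −1, so ξ = 104.9/1 = 104.9 kmol/h.
Outlet amounts (n = n₀ + ν ξ):
  C: 367.9 − 1(104.9) = 263
  D: 115.5 − 1(104.9) = 10.65
  A: 0 + 1(104.9) = 104.9
  B: 0 + 1(104.9) = 104.9
Total out = 263 + 10.65 + 104.9 + 104.9 = 483.4 kmol/h.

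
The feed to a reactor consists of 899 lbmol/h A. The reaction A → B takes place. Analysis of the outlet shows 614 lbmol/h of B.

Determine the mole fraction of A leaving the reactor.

0.317

For B: n = n₀ + 1ξ → 614 = 0 + 1ξ, giving ξ = 614 lbmol/h.
Outlet amounts (n = n₀ + ν ξ):
  A: 899 − 1(614) = 285
  B: 0 + 1(614) = 614
Total out = 899 lbmol/h; y_A = 285 / 899 = 0.317.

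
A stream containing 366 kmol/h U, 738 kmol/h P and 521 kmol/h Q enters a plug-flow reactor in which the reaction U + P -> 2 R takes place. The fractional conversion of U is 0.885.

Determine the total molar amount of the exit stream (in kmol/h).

U reacted = 0.885 × 366 = 323.9 kmol/h; ν_U = −1, so ξ = 323.9/1 = 323.9 kmol/h.
Outlet amounts (n = n₀ + ν ξ):
  U: 366 − 1(323.9) = 42.09
  P: 738 − 1(323.9) = 414.1
  R: 0 + 2(323.9) = 647.8
  Q: 521 (inert)
Total out = 42.09 + 414.1 + 647.8 + 521 = 1625 kmol/h.

1620 kmol/h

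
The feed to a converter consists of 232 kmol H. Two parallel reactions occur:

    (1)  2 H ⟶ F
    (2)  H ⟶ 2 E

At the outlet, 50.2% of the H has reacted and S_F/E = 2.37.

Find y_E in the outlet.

Conversion of H: H consumed = 0.502 × 232 = 116.5 kmol = 2ξ₁ + 1ξ₂.
Selectivity: 1ξ₁ / (2ξ₂) = 2.37 → ξ₁ = 4.74 ξ₂.
Substitute: (2·4.74 + 1) ξ₂ = 116.5 → ξ₂ = 11.11 kmol, ξ₁ = 52.68 kmol.
Outlet amounts (n = n₀ + Σ ν·ξ):
  H: 232 − 2(52.68) − 1(11.11) = 115.5
  F: 0 + 1(52.68) = 52.68
  E: 0 + 2(11.11) = 22.23
Total out = 190.4 kmol; y_E = 22.23 / 190.4 = 0.1167.

0.117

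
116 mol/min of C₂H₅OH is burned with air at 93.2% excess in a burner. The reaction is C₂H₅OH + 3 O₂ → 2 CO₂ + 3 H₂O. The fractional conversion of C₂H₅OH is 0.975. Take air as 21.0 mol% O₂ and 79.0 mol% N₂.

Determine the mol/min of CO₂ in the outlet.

226 mol/min

Stoichiometric O₂ = 3 × 116 = 348 mol/min; O₂ fed = 348 × 1.932 = 672.3 mol/min.
N₂ fed = 672.3 × 79/21 = 2529 mol/min.
Fuel reacted = 0.975 × 116 → ξ = 113.1 mol/min.
Outlet (n = n₀ + ν ξ):
  C₂H₅OH: 116 − 1(113.1) = 2.9
  O₂: 672.3 − 3(113.1) = 333
  N₂: 2529 (inert)
  CO₂: 0 + 2(113.1) = 226.2
  H₂O: 0 + 3(113.1) = 339.3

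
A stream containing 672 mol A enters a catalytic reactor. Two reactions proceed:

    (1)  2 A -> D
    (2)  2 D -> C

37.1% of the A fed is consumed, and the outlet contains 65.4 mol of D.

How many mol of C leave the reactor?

29.6 mol

Conversion of A: A consumed = 2ξ₁ = 0.371 × 672 → ξ₁ = 124.7 mol.
D balance: n_D = 0 + 1ξ₁ − 2ξ₂ = 65.4 → ξ₂ = (1·124.7 − 65.4)/2 = 29.63 mol.
Outlet amounts (n = n₀ + Σ ν·ξ):
  A: 672 − 2(124.7) = 422.7
  D: 0 + 1(124.7) − 2(29.63) = 65.4
  C: 0 + 1(29.63) = 29.63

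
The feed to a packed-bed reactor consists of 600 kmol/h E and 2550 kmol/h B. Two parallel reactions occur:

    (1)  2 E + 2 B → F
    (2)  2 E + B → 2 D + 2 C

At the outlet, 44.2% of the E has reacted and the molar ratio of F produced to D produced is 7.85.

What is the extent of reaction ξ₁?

ξ₁ = 125 kmol/h

Conversion of E: E consumed = 0.442 × 600 = 265.2 kmol/h = 2ξ₁ + 2ξ₂.
Selectivity: 1ξ₁ / (2ξ₂) = 7.85 → ξ₁ = 15.7 ξ₂.
Substitute: (2·15.7 + 2) ξ₂ = 265.2 → ξ₂ = 7.94 kmol/h, ξ₁ = 124.7 kmol/h.
Outlet amounts (n = n₀ + Σ ν·ξ):
  E: 600 − 2(124.7) − 2(7.94) = 334.8
  B: 2550 − 2(124.7) − 1(7.94) = 2293
  F: 0 + 1(124.7) = 124.7
  D: 0 + 2(7.94) = 15.88
  C: 0 + 2(7.94) = 15.88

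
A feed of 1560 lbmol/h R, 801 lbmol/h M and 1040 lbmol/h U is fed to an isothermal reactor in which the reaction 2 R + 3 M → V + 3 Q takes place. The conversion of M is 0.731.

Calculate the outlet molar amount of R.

M reacted = 0.731 × 801 = 585.5 lbmol/h; ν_M = −3, so ξ = 585.5/3 = 195.2 lbmol/h.
Outlet amounts (n = n₀ + ν ξ):
  R: 1560 − 2(195.2) = 1170
  M: 801 − 3(195.2) = 215.5
  V: 0 + 1(195.2) = 195.2
  Q: 0 + 3(195.2) = 585.5
  U: 1040 (inert)

1170 lbmol/h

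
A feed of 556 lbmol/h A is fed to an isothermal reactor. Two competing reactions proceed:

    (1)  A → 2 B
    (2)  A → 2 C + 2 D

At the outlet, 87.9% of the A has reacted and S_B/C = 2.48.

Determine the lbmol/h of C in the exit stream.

Conversion of A: A consumed = 0.879 × 556 = 488.7 lbmol/h = 1ξ₁ + 1ξ₂.
Selectivity: 2ξ₁ / (2ξ₂) = 2.48 → ξ₁ = 2.48 ξ₂.
Substitute: (1·2.48 + 1) ξ₂ = 488.7 → ξ₂ = 140.4 lbmol/h, ξ₁ = 348.3 lbmol/h.
Outlet amounts (n = n₀ + Σ ν·ξ):
  A: 556 − 1(348.3) − 1(140.4) = 67.28
  B: 0 + 2(348.3) = 696.6
  C: 0 + 2(140.4) = 280.9
  D: 0 + 2(140.4) = 280.9

281 lbmol/h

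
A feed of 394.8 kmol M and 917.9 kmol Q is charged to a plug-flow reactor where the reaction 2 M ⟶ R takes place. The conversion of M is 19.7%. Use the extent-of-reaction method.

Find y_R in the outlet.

0.0305

M reacted = 0.197 × 394.8 = 77.78 kmol; ν_M = −2, so ξ = 77.78/2 = 38.89 kmol.
Outlet amounts (n = n₀ + ν ξ):
  M: 394.8 − 2(38.89) = 317
  R: 0 + 1(38.89) = 38.89
  Q: 917.9 (inert)
Total out = 1274 kmol; y_R = 38.89 / 1274 = 0.03053.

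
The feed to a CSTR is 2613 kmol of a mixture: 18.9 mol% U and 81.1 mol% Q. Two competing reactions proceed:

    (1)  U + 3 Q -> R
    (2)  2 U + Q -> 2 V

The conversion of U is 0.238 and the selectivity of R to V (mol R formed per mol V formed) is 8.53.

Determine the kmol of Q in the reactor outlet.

1800 kmol

Conversion of U: U consumed = 0.238 × 493.9 = 117.5 kmol = 1ξ₁ + 2ξ₂.
Selectivity: 1ξ₁ / (2ξ₂) = 8.53 → ξ₁ = 17.06 ξ₂.
Substitute: (1·17.06 + 2) ξ₂ = 117.5 → ξ₂ = 6.167 kmol, ξ₁ = 105.2 kmol.
Outlet amounts (n = n₀ + Σ ν·ξ):
  U: 493.9 − 1(105.2) − 2(6.167) = 376.3
  Q: 2119 − 3(105.2) − 1(6.167) = 1797
  R: 0 + 1(105.2) = 105.2
  V: 0 + 2(6.167) = 12.33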